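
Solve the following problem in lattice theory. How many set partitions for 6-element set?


B(n) = number of set partitions of an n-element set.
B(n) satisfies the recurrence: B(n+1) = sum_k C(n,k)*B(k).
B(6) = 203


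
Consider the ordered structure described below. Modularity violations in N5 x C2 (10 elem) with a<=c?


Modular law: if a <= c then a v (b ^ c) = (a v b) ^ c.
Check all triples (a,b,c) with a <= c among 10 elements.
  e.g. a=(a,0), b=(c,0), c=(b,0): lhs=(a,0) != rhs=(b,0)
  e.g. a=(a,0), b=(c,1), c=(b,0): lhs=(a,0) != rhs=(b,0)
Total violating triples: 6


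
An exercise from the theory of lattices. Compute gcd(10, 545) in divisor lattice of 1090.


In a divisor lattice, meet = gcd (greatest common divisor).
By Euclidean algorithm or factoring: gcd(10,545) = 5


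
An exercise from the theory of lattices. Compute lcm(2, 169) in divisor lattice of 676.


In a divisor lattice, join = lcm (least common multiple).
gcd(2,169) = 1
lcm(2,169) = 2*169/gcd = 338/1 = 338


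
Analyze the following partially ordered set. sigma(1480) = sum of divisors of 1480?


sigma(n) = sum of divisors.
Divisors of 1480: [1, 2, 4, 5, 8, 10, 20, 37, 40, 74, 148, 185, 296, 370, 740, 1480]
Sum = 3420


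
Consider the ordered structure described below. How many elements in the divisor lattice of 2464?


Divisors of 2464: [1, 2, 4, 7, 8, 11, 14, 16, 22, 28, 32, 44, 56, 77, 88, 112, 154, 176, 224, 308, 352, 616, 1232, 2464]
Count: 24


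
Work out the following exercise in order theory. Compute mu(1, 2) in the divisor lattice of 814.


In a divisor lattice, mu(a,b) = mu(b/a) where mu is the classical Mobius function.
b/a = 2/1 = 2
Prime factorization of 2: primes [2]
2 is squarefree with 1 prime factor(s), so mu(2) = (-1)^1 = -1


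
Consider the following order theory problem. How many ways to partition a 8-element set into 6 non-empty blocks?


S(n,k) = k*S(n-1,k) + S(n-1,k-1).
S(7,6) = 21, S(7,5) = 140
S(8,6) = 6*21 + 140 = 126 + 140
S(8,6) = 266


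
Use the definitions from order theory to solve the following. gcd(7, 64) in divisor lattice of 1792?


Meet=gcd.
gcd(7,64)=1


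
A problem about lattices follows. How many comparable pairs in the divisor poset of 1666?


A comparable pair {a,b} has a < b or b < a in the order.
Count unordered pairs where one element is strictly below the other.
Examples: {1,2}, {1,7}, {1,14}, {1,17}, ...
Total comparable pairs: 42


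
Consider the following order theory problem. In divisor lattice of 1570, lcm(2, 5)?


Join=lcm.
gcd(2,5)=1
lcm=10


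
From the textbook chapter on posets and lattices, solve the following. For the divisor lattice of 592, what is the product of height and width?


Height = length of longest chain minus 1; width = size of largest antichain.
A maximum chain: 1 | 37 | 74 | 148 | 296 | 592  (height 5).
A maximum antichain: {2, 37}  (width 2).
Product = 5 * 2 = 10


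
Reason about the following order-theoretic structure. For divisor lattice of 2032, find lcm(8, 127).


In a divisor lattice, join = lcm (least common multiple).
Compute lcm iteratively: start with first element, then lcm(current, next).
Elements: [8, 127]
lcm(8,127) = 1016
Final lcm = 1016


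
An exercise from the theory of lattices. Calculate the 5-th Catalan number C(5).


C(n) = C(2n, n) / (n+1).
C(10, 5) = 252
C(5) = 252 / 6 = 42


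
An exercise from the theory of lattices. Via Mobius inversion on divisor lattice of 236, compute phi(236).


phi(n) = n * prod_{p|n} (1 - 1/p).
Prime divisors of 236: [2, 59]
phi(236) = 236 * (1 - 1/2) * (1 - 1/59)
phi(236) = 116


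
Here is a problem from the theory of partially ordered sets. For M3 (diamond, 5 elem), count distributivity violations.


Distributive law: a ^ (b v c) = (a ^ b) v (a ^ c).
Check all 5^3 = 125 ordered triples (a,b,c).
  e.g. a=a1, b=a2, c=a3: lhs=a1 != rhs=0
  e.g. a=a1, b=a3, c=a2: lhs=a1 != rhs=0
Total violating triples: 6


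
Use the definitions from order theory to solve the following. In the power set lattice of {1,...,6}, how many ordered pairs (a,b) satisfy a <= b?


The order relation is {(a,b) : a <= b}, reflexive so it includes (a,a).
Examples: ({},{}), ({},{1,2}), ({},{1,2,3}), ({},{1,2,3,4}), ({},{1,2,3,4,5}), ...
Total ordered pairs: 729


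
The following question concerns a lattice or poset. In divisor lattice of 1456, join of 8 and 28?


In a divisor lattice, join = lcm (least common multiple).
gcd(8,28) = 4
lcm(8,28) = 8*28/gcd = 224/4 = 56


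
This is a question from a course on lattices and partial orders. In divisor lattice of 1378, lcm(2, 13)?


Join=lcm.
gcd(2,13)=1
lcm=26


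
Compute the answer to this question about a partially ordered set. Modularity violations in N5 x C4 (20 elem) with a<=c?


Modular law: if a <= c then a v (b ^ c) = (a v b) ^ c.
Check all triples (a,b,c) with a <= c among 20 elements.
  e.g. a=(a,0), b=(c,0), c=(b,0): lhs=(a,0) != rhs=(b,0)
  e.g. a=(a,0), b=(c,1), c=(b,0): lhs=(a,0) != rhs=(b,0)
Total violating triples: 40


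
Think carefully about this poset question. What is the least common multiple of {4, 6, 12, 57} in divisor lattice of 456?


In a divisor lattice, join = lcm (least common multiple).
Compute lcm iteratively: start with first element, then lcm(current, next).
Elements: [4, 6, 12, 57]
lcm(4,6) = 12
lcm(12,12) = 12
lcm(12,57) = 228
Final lcm = 228


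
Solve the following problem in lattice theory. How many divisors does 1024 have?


Divisors of 1024: [1, 2, 4, 8, 16, 32, 64, 128, 256, 512, 1024]
Count: 11


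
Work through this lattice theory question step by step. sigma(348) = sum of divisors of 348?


sigma(n) = sum of divisors.
Divisors of 348: [1, 2, 3, 4, 6, 12, 29, 58, 87, 116, 174, 348]
Sum = 840


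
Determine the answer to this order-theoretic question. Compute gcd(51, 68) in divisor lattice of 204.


In a divisor lattice, meet = gcd (greatest common divisor).
By Euclidean algorithm or factoring: gcd(51,68) = 17


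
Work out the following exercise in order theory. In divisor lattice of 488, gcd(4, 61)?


Meet=gcd.
gcd(4,61)=1


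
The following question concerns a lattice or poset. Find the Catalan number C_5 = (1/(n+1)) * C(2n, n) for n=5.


C(n) = C(2n, n) / (n+1).
C(10, 5) = 252
C(5) = 252 / 6 = 42


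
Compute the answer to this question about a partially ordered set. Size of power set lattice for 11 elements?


Power set = 2^n.
2^11 = 2048


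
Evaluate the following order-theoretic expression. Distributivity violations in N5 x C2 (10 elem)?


Distributive law: a ^ (b v c) = (a ^ b) v (a ^ c).
Check all 10^3 = 1000 ordered triples (a,b,c).
  e.g. a=(b,0), b=(a,0), c=(c,0): lhs=(b,0) != rhs=(a,0)
  e.g. a=(b,0), b=(a,0), c=(c,1): lhs=(b,0) != rhs=(a,0)
Total violating triples: 16


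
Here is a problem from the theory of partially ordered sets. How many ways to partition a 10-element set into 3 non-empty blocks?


S(n,k) = k*S(n-1,k) + S(n-1,k-1).
S(9,3) = 3025, S(9,2) = 255
S(10,3) = 3*3025 + 255 = 9075 + 255
S(10,3) = 9330


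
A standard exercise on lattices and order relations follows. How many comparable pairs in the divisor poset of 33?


A comparable pair {a,b} has a < b or b < a in the order.
Count unordered pairs where one element is strictly below the other.
Examples: {1,3}, {1,11}, {1,33}, {3,33}, ...
Total comparable pairs: 5


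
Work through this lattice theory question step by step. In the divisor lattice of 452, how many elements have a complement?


An element a is complemented if some b has a meet b = bottom, a join b = top.
a is complemented iff gcd(a, n/a)=1, i.e. a is a unitary divisor of 452.
Complemented elements: 1, 4, 113, 452
Count: 4


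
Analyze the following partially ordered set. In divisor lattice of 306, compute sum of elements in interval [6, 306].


Interval [6,306] in divisors of 306: [6, 18, 102, 306]
Sum = 432


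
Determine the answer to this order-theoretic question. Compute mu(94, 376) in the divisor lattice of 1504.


In a divisor lattice, mu(a,b) = mu(b/a) where mu is the classical Mobius function.
b/a = 376/94 = 4
Prime factorization of 4: primes [2]
4 is not squarefree, so mu(4) = 0


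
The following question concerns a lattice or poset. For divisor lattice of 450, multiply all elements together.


Divisors of 450: [1, 2, 3, 5, 6, 9, 10, 15, 18, 25, 30, 45, 50, 75, 90, 150, 225, 450]
Product = n^(d(n)/2) = 450^(18/2)
Product = 756680642578125000000000


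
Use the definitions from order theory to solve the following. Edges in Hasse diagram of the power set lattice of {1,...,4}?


A cover relation a -< b holds when a < b with no c strictly between.
Cover relations:
  {} -< {1}
  {} -< {2}
  {} -< {3}
  {} -< {4}
  {1} -< {1,2}
  {1} -< {1,3}
  {1} -< {1,4}
  {2} -< {1,2}
  ...24 more
Total: 32


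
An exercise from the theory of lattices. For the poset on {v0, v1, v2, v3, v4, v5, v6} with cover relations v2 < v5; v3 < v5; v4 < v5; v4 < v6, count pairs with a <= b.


The order relation is {(a,b) : a <= b}, reflexive so it includes (a,a).
Examples: (v0,v0), (v1,v1), (v2,v2), (v2,v5), (v3,v3), ...
Total ordered pairs: 11


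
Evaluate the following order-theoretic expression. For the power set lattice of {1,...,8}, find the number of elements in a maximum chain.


A chain is a totally ordered subset; we count the number of elements in a maximum chain.
Compute, for each element x, the size of the longest chain ending at x:
  {}: 1
  {1}: 2
  {2}: 2
  {3}: 2
  {4}: 2
  {5}: 2
  ...
A maximum chain: {} < {1} < {1,2} < {1,2,3} < {1,2,3,4} < {1,2,3,4,5} < {1,2,3,4,5,6} < {1,2,3,4,5,6,7} < {1,2,3,4,5,6,7,8}
Number of elements in the longest chain: 9


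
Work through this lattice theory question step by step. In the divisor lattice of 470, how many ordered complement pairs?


Complement pair (a,b): a meet b = bottom, a join b = top.
Here: gcd(a,b)=1 and lcm(a,b)=470, i.e. a*b=470 with a,b coprime.
Pairs found: (1,470), (2,235), (5,94), (10,47), ... (4 more)
Total ordered pairs: 8


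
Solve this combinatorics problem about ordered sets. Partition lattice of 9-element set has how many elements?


B(n) = number of set partitions of an n-element set.
B(n) satisfies the recurrence: B(n+1) = sum_k C(n,k)*B(k).
B(9) = 21147


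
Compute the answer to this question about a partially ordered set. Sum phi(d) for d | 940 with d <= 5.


Divisors of 940 up to 5: [1, 2, 4, 5]
phi values: [1, 1, 2, 4]
Sum = 8


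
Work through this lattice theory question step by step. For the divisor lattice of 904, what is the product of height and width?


Height = length of longest chain minus 1; width = size of largest antichain.
A maximum chain: 1 | 113 | 226 | 452 | 904  (height 4).
A maximum antichain: {2, 113}  (width 2).
Product = 4 * 2 = 8


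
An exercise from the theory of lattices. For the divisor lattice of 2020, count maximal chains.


A maximal chain goes from the minimum element to a maximal element via cover relations.
Counting all min-to-max paths in the cover graph.
Total maximal chains: 12


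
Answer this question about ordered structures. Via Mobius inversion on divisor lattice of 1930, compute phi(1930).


phi(n) = n * prod_{p|n} (1 - 1/p).
Prime divisors of 1930: [2, 5, 193]
phi(1930) = 1930 * (1 - 1/2) * (1 - 1/5) * (1 - 1/193)
phi(1930) = 768


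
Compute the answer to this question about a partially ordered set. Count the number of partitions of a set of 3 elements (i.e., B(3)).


B(n) = number of set partitions of an n-element set.
B(n) satisfies the recurrence: B(n+1) = sum_k C(n,k)*B(k).
B(3) = 5


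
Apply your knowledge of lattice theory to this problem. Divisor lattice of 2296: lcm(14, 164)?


Join=lcm.
gcd(14,164)=2
lcm=1148


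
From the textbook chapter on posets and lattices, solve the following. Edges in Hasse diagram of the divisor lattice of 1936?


A cover relation a -< b holds when a < b with no c strictly between.
Cover relations:
  1 -< 2
  1 -< 11
  2 -< 4
  2 -< 22
  4 -< 8
  4 -< 44
  8 -< 16
  8 -< 88
  ...14 more
Total: 22


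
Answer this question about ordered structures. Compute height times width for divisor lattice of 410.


Height = length of longest chain minus 1; width = size of largest antichain.
A maximum chain: 1 | 41 | 205 | 410  (height 3).
A maximum antichain: {2, 5, 41}  (width 3).
Product = 3 * 3 = 9


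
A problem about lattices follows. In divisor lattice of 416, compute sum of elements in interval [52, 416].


Interval [52,416] in divisors of 416: [52, 104, 208, 416]
Sum = 780


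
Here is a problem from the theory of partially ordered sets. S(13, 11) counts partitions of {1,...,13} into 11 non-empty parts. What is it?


S(n,k) = k*S(n-1,k) + S(n-1,k-1).
S(12,11) = 66, S(12,10) = 1705
S(13,11) = 11*66 + 1705 = 726 + 1705
S(13,11) = 2431


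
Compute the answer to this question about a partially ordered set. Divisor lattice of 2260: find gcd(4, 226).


In a divisor lattice, meet = gcd (greatest common divisor).
By Euclidean algorithm or factoring: gcd(4,226) = 2


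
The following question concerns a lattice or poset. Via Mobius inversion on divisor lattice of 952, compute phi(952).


phi(n) = n * prod_{p|n} (1 - 1/p).
Prime divisors of 952: [2, 7, 17]
phi(952) = 952 * (1 - 1/2) * (1 - 1/7) * (1 - 1/17)
phi(952) = 384


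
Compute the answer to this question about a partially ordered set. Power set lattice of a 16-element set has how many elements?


Power set = 2^n.
2^16 = 65536


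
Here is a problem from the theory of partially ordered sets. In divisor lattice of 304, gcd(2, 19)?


Meet=gcd.
gcd(2,19)=1


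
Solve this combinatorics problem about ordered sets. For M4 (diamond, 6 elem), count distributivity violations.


Distributive law: a ^ (b v c) = (a ^ b) v (a ^ c).
Check all 6^3 = 216 ordered triples (a,b,c).
  e.g. a=a1, b=a2, c=a3: lhs=a1 != rhs=0
  e.g. a=a1, b=a2, c=a4: lhs=a1 != rhs=0
Total violating triples: 24


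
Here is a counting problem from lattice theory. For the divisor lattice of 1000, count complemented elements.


An element a is complemented if some b has a meet b = bottom, a join b = top.
a is complemented iff gcd(a, n/a)=1, i.e. a is a unitary divisor of 1000.
Complemented elements: 1, 8, 125, 1000
Count: 4


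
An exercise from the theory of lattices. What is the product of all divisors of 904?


Divisors of 904: [1, 2, 4, 8, 113, 226, 452, 904]
Product = n^(d(n)/2) = 904^(8/2)
Product = 667841990656


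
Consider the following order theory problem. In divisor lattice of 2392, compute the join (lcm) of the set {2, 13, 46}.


In a divisor lattice, join = lcm (least common multiple).
Compute lcm iteratively: start with first element, then lcm(current, next).
Elements: [2, 13, 46]
lcm(2,13) = 26
lcm(26,46) = 598
Final lcm = 598


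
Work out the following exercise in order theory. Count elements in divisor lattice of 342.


Divisors of 342: [1, 2, 3, 6, 9, 18, 19, 38, 57, 114, 171, 342]
Count: 12


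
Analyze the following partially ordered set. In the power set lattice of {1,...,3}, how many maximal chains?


A maximal chain goes from the minimum element to a maximal element via cover relations.
Counting all min-to-max paths in the cover graph.
Total maximal chains: 6


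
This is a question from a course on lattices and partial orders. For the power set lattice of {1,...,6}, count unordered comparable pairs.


A comparable pair {a,b} has a < b or b < a in the order.
Count unordered pairs where one element is strictly below the other.
Examples: {{},{1}}, {{},{2}}, {{},{3}}, {{},{4}}, ...
Total comparable pairs: 665


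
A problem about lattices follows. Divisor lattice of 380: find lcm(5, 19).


In a divisor lattice, join = lcm (least common multiple).
gcd(5,19) = 1
lcm(5,19) = 5*19/gcd = 95/1 = 95


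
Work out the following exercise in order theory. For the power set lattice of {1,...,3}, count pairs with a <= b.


The order relation is {(a,b) : a <= b}, reflexive so it includes (a,a).
Examples: ({},{}), ({},{1,2}), ({},{1,2,3}), ({},{1,3}), ({},{1}), ...
Total ordered pairs: 27


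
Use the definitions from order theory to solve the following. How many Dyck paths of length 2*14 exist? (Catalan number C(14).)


C(n) = C(2n, n) / (n+1).
C(28, 14) = 40116600
C(14) = 40116600 / 15 = 2674440


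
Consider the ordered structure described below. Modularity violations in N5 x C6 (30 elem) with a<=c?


Modular law: if a <= c then a v (b ^ c) = (a v b) ^ c.
Check all triples (a,b,c) with a <= c among 30 elements.
  e.g. a=(a,0), b=(c,0), c=(b,0): lhs=(a,0) != rhs=(b,0)
  e.g. a=(a,0), b=(c,1), c=(b,0): lhs=(a,0) != rhs=(b,0)
Total violating triples: 126


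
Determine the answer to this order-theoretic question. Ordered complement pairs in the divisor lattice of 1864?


Complement pair (a,b): a meet b = bottom, a join b = top.
Here: gcd(a,b)=1 and lcm(a,b)=1864, i.e. a*b=1864 with a,b coprime.
Pairs found: (1,1864), (8,233), (233,8), (1864,1)
Total ordered pairs: 4


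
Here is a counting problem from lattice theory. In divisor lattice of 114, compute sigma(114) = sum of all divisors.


sigma(n) = sum of divisors.
Divisors of 114: [1, 2, 3, 6, 19, 38, 57, 114]
Sum = 240


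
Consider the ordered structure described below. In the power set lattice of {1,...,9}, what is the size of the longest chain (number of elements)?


A chain is a totally ordered subset; we count the number of elements in a maximum chain.
Compute, for each element x, the size of the longest chain ending at x:
  {}: 1
  {1}: 2
  {2}: 2
  {3}: 2
  {4}: 2
  {5}: 2
  ...
A maximum chain: {} < {1} < {1,2} < {1,2,3} < {1,2,3,4} < {1,2,3,4,5} < {1,2,3,4,5,6} < {1,2,3,4,5,6,7} < {1,2,3,4,5,6,7,8} < {1,2,3,4,5,6,7,8,9}
Number of elements in the longest chain: 10


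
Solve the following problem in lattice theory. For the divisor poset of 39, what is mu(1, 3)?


In a divisor lattice, mu(a,b) = mu(b/a) where mu is the classical Mobius function.
b/a = 3/1 = 3
Prime factorization of 3: primes [3]
3 is squarefree with 1 prime factor(s), so mu(3) = (-1)^1 = -1


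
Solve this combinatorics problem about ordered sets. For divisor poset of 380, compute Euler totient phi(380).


phi(n) = n * prod_{p|n} (1 - 1/p).
Prime divisors of 380: [2, 5, 19]
phi(380) = 380 * (1 - 1/2) * (1 - 1/5) * (1 - 1/19)
phi(380) = 144


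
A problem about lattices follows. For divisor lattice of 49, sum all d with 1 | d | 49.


Interval [1,49] in divisors of 49: [1, 7, 49]
Sum = 57


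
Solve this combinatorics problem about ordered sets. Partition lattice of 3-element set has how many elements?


B(n) = number of set partitions of an n-element set.
B(n) satisfies the recurrence: B(n+1) = sum_k C(n,k)*B(k).
B(3) = 5


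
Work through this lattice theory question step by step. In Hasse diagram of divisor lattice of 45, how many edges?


A cover relation a -< b holds when a < b with no c strictly between.
Cover relations:
  1 -< 3
  1 -< 5
  3 -< 9
  3 -< 15
  5 -< 15
  9 -< 45
  15 -< 45
Total: 7


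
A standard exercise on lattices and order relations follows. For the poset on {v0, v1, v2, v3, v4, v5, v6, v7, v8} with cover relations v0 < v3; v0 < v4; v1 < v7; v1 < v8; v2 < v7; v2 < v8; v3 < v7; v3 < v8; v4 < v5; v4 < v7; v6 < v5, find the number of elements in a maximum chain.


A chain is a totally ordered subset; we count the number of elements in a maximum chain.
Compute, for each element x, the size of the longest chain ending at x:
  v0: 1
  v1: 1
  v2: 1
  v6: 1
  v3: 2
  v4: 2
  ...
A maximum chain: v0 < v4 < v5
Number of elements in the longest chain: 3


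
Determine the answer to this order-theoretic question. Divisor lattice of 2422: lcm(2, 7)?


Join=lcm.
gcd(2,7)=1
lcm=14


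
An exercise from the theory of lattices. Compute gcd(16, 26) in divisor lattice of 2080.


In a divisor lattice, meet = gcd (greatest common divisor).
By Euclidean algorithm or factoring: gcd(16,26) = 2


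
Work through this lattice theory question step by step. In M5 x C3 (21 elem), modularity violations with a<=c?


Modular law: if a <= c then a v (b ^ c) = (a v b) ^ c.
Check all triples (a,b,c) with a <= c among 21 elements.
This lattice is modular (diamonds M_m and their chain-products are modular).
Total violating triples: 0


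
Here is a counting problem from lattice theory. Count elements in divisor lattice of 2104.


Divisors of 2104: [1, 2, 4, 8, 263, 526, 1052, 2104]
Count: 8


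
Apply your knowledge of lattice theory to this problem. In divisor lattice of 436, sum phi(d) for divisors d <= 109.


Divisors of 436 up to 109: [1, 2, 4, 109]
phi values: [1, 1, 2, 108]
Sum = 112


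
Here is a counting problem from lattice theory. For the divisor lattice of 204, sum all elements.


sigma(n) = sum of divisors.
Divisors of 204: [1, 2, 3, 4, 6, 12, 17, 34, 51, 68, 102, 204]
Sum = 504


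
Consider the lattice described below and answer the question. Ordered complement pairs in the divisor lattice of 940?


Complement pair (a,b): a meet b = bottom, a join b = top.
Here: gcd(a,b)=1 and lcm(a,b)=940, i.e. a*b=940 with a,b coprime.
Pairs found: (1,940), (4,235), (5,188), (20,47), ... (4 more)
Total ordered pairs: 8


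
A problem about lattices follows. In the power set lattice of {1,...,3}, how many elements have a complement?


An element a is complemented if some b has a meet b = bottom, a join b = top.
every subset A has complement S\A, so all elements are complemented.
Complemented elements: {}, {1}, {2}, {3}, {1,2}, {1,3}, ... (2 more)
Count: 8


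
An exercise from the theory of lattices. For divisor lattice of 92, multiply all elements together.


Divisors of 92: [1, 2, 4, 23, 46, 92]
Product = n^(d(n)/2) = 92^(6/2)
Product = 778688


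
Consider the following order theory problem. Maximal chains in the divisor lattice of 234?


A maximal chain goes from the minimum element to a maximal element via cover relations.
Counting all min-to-max paths in the cover graph.
Total maximal chains: 12


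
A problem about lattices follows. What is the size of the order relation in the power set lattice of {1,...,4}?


The order relation is {(a,b) : a <= b}, reflexive so it includes (a,a).
Examples: ({},{}), ({},{1,2}), ({},{1,2,3}), ({},{1,2,3,4}), ({},{1,2,4}), ...
Total ordered pairs: 81


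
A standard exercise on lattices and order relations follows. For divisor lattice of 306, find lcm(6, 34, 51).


In a divisor lattice, join = lcm (least common multiple).
Compute lcm iteratively: start with first element, then lcm(current, next).
Elements: [6, 34, 51]
lcm(6,34) = 102
lcm(102,51) = 102
Final lcm = 102


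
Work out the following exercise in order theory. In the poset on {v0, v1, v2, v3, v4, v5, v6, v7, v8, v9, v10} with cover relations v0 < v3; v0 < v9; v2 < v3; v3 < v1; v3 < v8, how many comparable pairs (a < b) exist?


A comparable pair {a,b} has a < b or b < a in the order.
Count unordered pairs where one element is strictly below the other.
Examples: {v0,v1}, {v0,v3}, {v0,v8}, {v0,v9}, ...
Total comparable pairs: 9


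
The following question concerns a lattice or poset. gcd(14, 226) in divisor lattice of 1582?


Meet=gcd.
gcd(14,226)=2


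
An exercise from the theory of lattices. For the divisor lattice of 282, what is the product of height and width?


Height = length of longest chain minus 1; width = size of largest antichain.
A maximum chain: 1 | 47 | 141 | 282  (height 3).
A maximum antichain: {2, 3, 47}  (width 3).
Product = 3 * 3 = 9


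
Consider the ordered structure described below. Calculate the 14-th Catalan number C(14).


C(n) = C(2n, n) / (n+1).
C(28, 14) = 40116600
C(14) = 40116600 / 15 = 2674440


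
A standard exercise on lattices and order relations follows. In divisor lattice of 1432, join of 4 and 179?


In a divisor lattice, join = lcm (least common multiple).
gcd(4,179) = 1
lcm(4,179) = 4*179/gcd = 716/1 = 716


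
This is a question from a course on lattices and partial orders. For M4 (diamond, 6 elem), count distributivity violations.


Distributive law: a ^ (b v c) = (a ^ b) v (a ^ c).
Check all 6^3 = 216 ordered triples (a,b,c).
  e.g. a=a1, b=a2, c=a3: lhs=a1 != rhs=0
  e.g. a=a1, b=a2, c=a4: lhs=a1 != rhs=0
Total violating triples: 24


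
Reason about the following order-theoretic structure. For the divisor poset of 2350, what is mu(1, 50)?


In a divisor lattice, mu(a,b) = mu(b/a) where mu is the classical Mobius function.
b/a = 50/1 = 50
Prime factorization of 50: primes [2, 5]
50 is not squarefree, so mu(50) = 0


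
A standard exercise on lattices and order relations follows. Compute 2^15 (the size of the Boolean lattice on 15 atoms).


Power set = 2^n.
2^15 = 32768


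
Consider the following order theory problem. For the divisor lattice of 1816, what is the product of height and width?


Height = length of longest chain minus 1; width = size of largest antichain.
A maximum chain: 1 | 227 | 454 | 908 | 1816  (height 4).
A maximum antichain: {2, 227}  (width 2).
Product = 4 * 2 = 8


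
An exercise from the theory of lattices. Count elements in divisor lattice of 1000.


Divisors of 1000: [1, 2, 4, 5, 8, 10, 20, 25, 40, 50, 100, 125, 200, 250, 500, 1000]
Count: 16


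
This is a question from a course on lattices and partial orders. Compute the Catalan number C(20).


C(n) = C(2n, n) / (n+1).
C(40, 20) = 137846528820
C(20) = 137846528820 / 21 = 6564120420


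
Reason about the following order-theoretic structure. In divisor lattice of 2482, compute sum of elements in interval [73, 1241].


Interval [73,1241] in divisors of 2482: [73, 1241]
Sum = 1314


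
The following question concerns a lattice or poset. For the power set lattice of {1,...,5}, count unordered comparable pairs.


A comparable pair {a,b} has a < b or b < a in the order.
Count unordered pairs where one element is strictly below the other.
Examples: {{},{1}}, {{},{2}}, {{},{3}}, {{},{4}}, ...
Total comparable pairs: 211


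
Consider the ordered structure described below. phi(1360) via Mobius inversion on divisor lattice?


phi(n) = n * prod_{p|n} (1 - 1/p).
Prime divisors of 1360: [2, 5, 17]
phi(1360) = 1360 * (1 - 1/2) * (1 - 1/5) * (1 - 1/17)
phi(1360) = 512


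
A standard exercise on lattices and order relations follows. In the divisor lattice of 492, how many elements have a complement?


An element a is complemented if some b has a meet b = bottom, a join b = top.
a is complemented iff gcd(a, n/a)=1, i.e. a is a unitary divisor of 492.
Complemented elements: 1, 3, 4, 12, 41, 123, ... (2 more)
Count: 8


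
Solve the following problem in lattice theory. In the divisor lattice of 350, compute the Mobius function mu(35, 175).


In a divisor lattice, mu(a,b) = mu(b/a) where mu is the classical Mobius function.
b/a = 175/35 = 5
Prime factorization of 5: primes [5]
5 is squarefree with 1 prime factor(s), so mu(5) = (-1)^1 = -1


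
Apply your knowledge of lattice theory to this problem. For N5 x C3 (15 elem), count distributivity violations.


Distributive law: a ^ (b v c) = (a ^ b) v (a ^ c).
Check all 15^3 = 3375 ordered triples (a,b,c).
  e.g. a=(b,0), b=(a,0), c=(c,0): lhs=(b,0) != rhs=(a,0)
  e.g. a=(b,0), b=(a,0), c=(c,1): lhs=(b,0) != rhs=(a,0)
Total violating triples: 54


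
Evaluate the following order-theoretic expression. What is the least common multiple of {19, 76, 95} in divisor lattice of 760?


In a divisor lattice, join = lcm (least common multiple).
Compute lcm iteratively: start with first element, then lcm(current, next).
Elements: [19, 76, 95]
lcm(19,76) = 76
lcm(76,95) = 380
Final lcm = 380


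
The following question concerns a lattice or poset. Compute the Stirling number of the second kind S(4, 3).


S(n,k) = k*S(n-1,k) + S(n-1,k-1).
S(3,3) = 1, S(3,2) = 3
S(4,3) = 3*1 + 3 = 3 + 3
S(4,3) = 6


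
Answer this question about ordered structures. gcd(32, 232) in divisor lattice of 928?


Meet=gcd.
gcd(32,232)=8


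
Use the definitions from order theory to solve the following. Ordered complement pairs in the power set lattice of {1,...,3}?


Complement pair (a,b): a meet b = bottom, a join b = top.
Here: A intersect B = {} and A union B = {1,...,3}.
Pairs found: ({},{1,2,3}), ({1},{2,3}), ({2},{1,3}), ({3},{1,2}), ... (4 more)
Total ordered pairs: 8


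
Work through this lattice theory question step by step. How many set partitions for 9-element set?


B(n) = number of set partitions of an n-element set.
B(n) satisfies the recurrence: B(n+1) = sum_k C(n,k)*B(k).
B(9) = 21147


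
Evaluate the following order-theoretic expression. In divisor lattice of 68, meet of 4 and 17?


In a divisor lattice, meet = gcd (greatest common divisor).
By Euclidean algorithm or factoring: gcd(4,17) = 1


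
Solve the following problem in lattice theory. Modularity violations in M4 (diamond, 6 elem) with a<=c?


Modular law: if a <= c then a v (b ^ c) = (a v b) ^ c.
Check all triples (a,b,c) with a <= c among 6 elements.
This lattice is modular (diamonds M_m and their chain-products are modular).
Total violating triples: 0


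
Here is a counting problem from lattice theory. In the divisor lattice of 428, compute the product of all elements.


Divisors of 428: [1, 2, 4, 107, 214, 428]
Product = n^(d(n)/2) = 428^(6/2)
Product = 78402752


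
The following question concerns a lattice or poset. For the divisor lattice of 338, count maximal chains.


A maximal chain goes from the minimum element to a maximal element via cover relations.
Counting all min-to-max paths in the cover graph.
Total maximal chains: 3


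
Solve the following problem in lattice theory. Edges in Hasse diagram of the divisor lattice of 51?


A cover relation a -< b holds when a < b with no c strictly between.
Cover relations:
  1 -< 3
  1 -< 17
  3 -< 51
  17 -< 51
Total: 4


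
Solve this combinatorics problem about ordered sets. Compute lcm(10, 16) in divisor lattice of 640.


In a divisor lattice, join = lcm (least common multiple).
gcd(10,16) = 2
lcm(10,16) = 10*16/gcd = 160/2 = 80


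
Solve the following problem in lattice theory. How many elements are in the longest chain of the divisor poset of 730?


A chain is a totally ordered subset; we count the number of elements in a maximum chain.
Compute, for each element x, the size of the longest chain ending at x:
  1: 1
  2: 2
  5: 2
  73: 2
  10: 3
  146: 3
  ...
A maximum chain: 1 < 2 < 10 < 730
Number of elements in the longest chain: 4


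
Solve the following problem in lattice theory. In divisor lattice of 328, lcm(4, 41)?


Join=lcm.
gcd(4,41)=1
lcm=164


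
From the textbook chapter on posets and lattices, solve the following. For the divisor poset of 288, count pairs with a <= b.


The order relation is {(a,b) : a <= b}, reflexive so it includes (a,a).
Examples: (1,1), (1,12), (1,144), (1,16), (1,18), ...
Total ordered pairs: 126


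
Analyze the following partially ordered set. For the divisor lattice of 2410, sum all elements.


sigma(n) = sum of divisors.
Divisors of 2410: [1, 2, 5, 10, 241, 482, 1205, 2410]
Sum = 4356


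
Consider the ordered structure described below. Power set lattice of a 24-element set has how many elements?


Power set = 2^n.
2^24 = 16777216


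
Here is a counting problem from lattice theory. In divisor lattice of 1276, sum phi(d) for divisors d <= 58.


Divisors of 1276 up to 58: [1, 2, 4, 11, 22, 29, 44, 58]
phi values: [1, 1, 2, 10, 10, 28, 20, 28]
Sum = 100


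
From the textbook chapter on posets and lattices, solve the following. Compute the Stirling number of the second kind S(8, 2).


S(n,k) = k*S(n-1,k) + S(n-1,k-1).
S(7,2) = 63, S(7,1) = 1
S(8,2) = 2*63 + 1 = 126 + 1
S(8,2) = 127


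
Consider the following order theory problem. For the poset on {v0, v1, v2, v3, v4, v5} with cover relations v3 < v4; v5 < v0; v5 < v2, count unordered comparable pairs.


A comparable pair {a,b} has a < b or b < a in the order.
Count unordered pairs where one element is strictly below the other.
Examples: {v0,v5}, {v2,v5}, {v3,v4}
Total comparable pairs: 3


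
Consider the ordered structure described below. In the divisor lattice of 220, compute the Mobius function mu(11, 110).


In a divisor lattice, mu(a,b) = mu(b/a) where mu is the classical Mobius function.
b/a = 110/11 = 10
Prime factorization of 10: primes [2, 5]
10 is squarefree with 2 prime factor(s), so mu(10) = (-1)^2 = 1


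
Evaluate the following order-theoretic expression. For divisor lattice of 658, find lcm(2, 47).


In a divisor lattice, join = lcm (least common multiple).
Compute lcm iteratively: start with first element, then lcm(current, next).
Elements: [2, 47]
lcm(2,47) = 94
Final lcm = 94


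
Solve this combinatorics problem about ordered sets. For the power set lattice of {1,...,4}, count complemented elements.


An element a is complemented if some b has a meet b = bottom, a join b = top.
every subset A has complement S\A, so all elements are complemented.
Complemented elements: {}, {1}, {2}, {3}, {4}, {1,2}, ... (10 more)
Count: 16


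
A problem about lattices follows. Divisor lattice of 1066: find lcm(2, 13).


In a divisor lattice, join = lcm (least common multiple).
gcd(2,13) = 1
lcm(2,13) = 2*13/gcd = 26/1 = 26


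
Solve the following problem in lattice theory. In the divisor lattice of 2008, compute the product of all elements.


Divisors of 2008: [1, 2, 4, 8, 251, 502, 1004, 2008]
Product = n^(d(n)/2) = 2008^(8/2)
Product = 16257540100096


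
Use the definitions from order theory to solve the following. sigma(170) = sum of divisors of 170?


sigma(n) = sum of divisors.
Divisors of 170: [1, 2, 5, 10, 17, 34, 85, 170]
Sum = 324


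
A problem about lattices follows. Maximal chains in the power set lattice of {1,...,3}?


A maximal chain goes from the minimum element to a maximal element via cover relations.
Counting all min-to-max paths in the cover graph.
Total maximal chains: 6


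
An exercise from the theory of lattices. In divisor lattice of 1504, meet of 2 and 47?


In a divisor lattice, meet = gcd (greatest common divisor).
By Euclidean algorithm or factoring: gcd(2,47) = 1


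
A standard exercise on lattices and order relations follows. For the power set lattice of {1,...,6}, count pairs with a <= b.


The order relation is {(a,b) : a <= b}, reflexive so it includes (a,a).
Examples: ({},{}), ({},{1,2}), ({},{1,2,3}), ({},{1,2,3,4}), ({},{1,2,3,4,5}), ...
Total ordered pairs: 729


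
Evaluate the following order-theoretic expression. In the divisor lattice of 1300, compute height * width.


Height = length of longest chain minus 1; width = size of largest antichain.
A maximum chain: 1 | 13 | 65 | 325 | 650 | 1300  (height 5).
A maximum antichain: {4, 10, 25, 26, 65}  (width 5).
Product = 5 * 5 = 25


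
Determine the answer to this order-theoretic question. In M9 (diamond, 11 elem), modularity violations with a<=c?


Modular law: if a <= c then a v (b ^ c) = (a v b) ^ c.
Check all triples (a,b,c) with a <= c among 11 elements.
This lattice is modular (diamonds M_m and their chain-products are modular).
Total violating triples: 0


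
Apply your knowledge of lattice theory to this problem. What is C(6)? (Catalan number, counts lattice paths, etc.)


C(n) = C(2n, n) / (n+1).
C(12, 6) = 924
C(6) = 924 / 7 = 132


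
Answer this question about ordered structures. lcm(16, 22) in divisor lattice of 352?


Join=lcm.
gcd(16,22)=2
lcm=176


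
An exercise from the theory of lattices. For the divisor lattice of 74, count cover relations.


A cover relation a -< b holds when a < b with no c strictly between.
Cover relations:
  1 -< 2
  1 -< 37
  2 -< 74
  37 -< 74
Total: 4


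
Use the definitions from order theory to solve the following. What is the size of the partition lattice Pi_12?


B(n) = number of set partitions of an n-element set.
B(n) satisfies the recurrence: B(n+1) = sum_k C(n,k)*B(k).
B(12) = 4213597


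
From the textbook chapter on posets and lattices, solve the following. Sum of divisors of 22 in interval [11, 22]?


Interval [11,22] in divisors of 22: [11, 22]
Sum = 33


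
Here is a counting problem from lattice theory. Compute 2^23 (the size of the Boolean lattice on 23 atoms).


Power set = 2^n.
2^23 = 8388608


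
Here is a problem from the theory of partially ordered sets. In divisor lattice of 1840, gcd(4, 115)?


Meet=gcd.
gcd(4,115)=1


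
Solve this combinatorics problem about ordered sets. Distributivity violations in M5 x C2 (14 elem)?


Distributive law: a ^ (b v c) = (a ^ b) v (a ^ c).
Check all 14^3 = 2744 ordered triples (a,b,c).
  e.g. a=(a1,0), b=(a2,0), c=(a3,0): lhs=(a1,0) != rhs=(0,0)
  e.g. a=(a1,0), b=(a2,0), c=(a3,1): lhs=(a1,0) != rhs=(0,0)
Total violating triples: 480


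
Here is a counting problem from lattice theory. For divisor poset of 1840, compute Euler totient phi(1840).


phi(n) = n * prod_{p|n} (1 - 1/p).
Prime divisors of 1840: [2, 5, 23]
phi(1840) = 1840 * (1 - 1/2) * (1 - 1/5) * (1 - 1/23)
phi(1840) = 704


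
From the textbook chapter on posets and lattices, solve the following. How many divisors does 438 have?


Divisors of 438: [1, 2, 3, 6, 73, 146, 219, 438]
Count: 8


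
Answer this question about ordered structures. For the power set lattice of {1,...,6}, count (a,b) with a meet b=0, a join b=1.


Complement pair (a,b): a meet b = bottom, a join b = top.
Here: A intersect B = {} and A union B = {1,...,6}.
Pairs found: ({},{1,2,3,4,5,6}), ({1},{2,3,4,5,6}), ({2},{1,3,4,5,6}), ({3},{1,2,4,5,6}), ... (60 more)
Total ordered pairs: 64


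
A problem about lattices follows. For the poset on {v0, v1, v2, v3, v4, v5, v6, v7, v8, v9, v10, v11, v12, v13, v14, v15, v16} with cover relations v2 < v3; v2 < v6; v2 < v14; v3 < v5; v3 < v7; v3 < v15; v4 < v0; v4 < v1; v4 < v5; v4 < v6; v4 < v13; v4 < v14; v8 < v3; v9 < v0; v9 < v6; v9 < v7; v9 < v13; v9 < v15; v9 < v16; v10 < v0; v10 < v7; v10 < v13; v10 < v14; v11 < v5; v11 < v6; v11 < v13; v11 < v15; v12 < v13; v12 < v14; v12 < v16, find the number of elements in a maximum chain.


A chain is a totally ordered subset; we count the number of elements in a maximum chain.
Compute, for each element x, the size of the longest chain ending at x:
  v2: 1
  v4: 1
  v8: 1
  v9: 1
  v10: 1
  v11: 1
  ...
A maximum chain: v2 < v3 < v5
Number of elements in the longest chain: 3


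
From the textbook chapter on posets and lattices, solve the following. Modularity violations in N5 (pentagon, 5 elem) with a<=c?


Modular law: if a <= c then a v (b ^ c) = (a v b) ^ c.
Check all triples (a,b,c) with a <= c among 5 elements.
  e.g. a=a, b=c, c=b: lhs=a != rhs=b
Total violating triples: 1


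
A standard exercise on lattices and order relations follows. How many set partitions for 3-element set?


B(n) = number of set partitions of an n-element set.
B(n) satisfies the recurrence: B(n+1) = sum_k C(n,k)*B(k).
B(3) = 5


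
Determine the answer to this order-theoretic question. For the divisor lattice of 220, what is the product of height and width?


Height = length of longest chain minus 1; width = size of largest antichain.
A maximum chain: 1 | 11 | 55 | 110 | 220  (height 4).
A maximum antichain: {4, 10, 22, 55}  (width 4).
Product = 4 * 4 = 16


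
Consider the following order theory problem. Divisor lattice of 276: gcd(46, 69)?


Meet=gcd.
gcd(46,69)=23


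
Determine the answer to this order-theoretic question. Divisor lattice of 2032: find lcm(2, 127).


In a divisor lattice, join = lcm (least common multiple).
gcd(2,127) = 1
lcm(2,127) = 2*127/gcd = 254/1 = 254


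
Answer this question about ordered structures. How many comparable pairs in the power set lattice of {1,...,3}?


A comparable pair {a,b} has a < b or b < a in the order.
Count unordered pairs where one element is strictly below the other.
Examples: {{},{1}}, {{},{2}}, {{},{3}}, {{},{1,2}}, ...
Total comparable pairs: 19
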